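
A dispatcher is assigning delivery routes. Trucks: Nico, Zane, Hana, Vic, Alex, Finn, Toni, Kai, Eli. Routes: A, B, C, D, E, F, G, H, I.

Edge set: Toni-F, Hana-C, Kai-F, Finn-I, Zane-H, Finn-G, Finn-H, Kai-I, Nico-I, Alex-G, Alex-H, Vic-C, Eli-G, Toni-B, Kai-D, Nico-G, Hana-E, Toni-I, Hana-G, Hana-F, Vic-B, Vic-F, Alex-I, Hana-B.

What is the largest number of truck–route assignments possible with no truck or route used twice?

One maximum matching: Nico→I, Zane→H, Hana→E, Vic→C, Alex→G, Toni→B, Kai→F.
The set {Nico, Zane, Alex, Finn, Eli} has only 3 neighbours ({G, H, I}), so by Hall's theorem at most 7 of the 9 trucks can be matched.

7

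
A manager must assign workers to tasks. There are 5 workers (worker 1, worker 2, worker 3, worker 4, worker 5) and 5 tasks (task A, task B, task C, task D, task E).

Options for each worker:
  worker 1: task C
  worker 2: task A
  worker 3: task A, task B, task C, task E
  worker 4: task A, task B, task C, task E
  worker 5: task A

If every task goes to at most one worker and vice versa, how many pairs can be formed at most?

4

A valid assignment of size 4: worker 1–task C, worker 2–task A, worker 3–task B, worker 4–task E.
The set {worker 2, worker 5} has only 1 neighbour ({task A}), so by Hall's theorem at most 4 of the 5 workers can be matched.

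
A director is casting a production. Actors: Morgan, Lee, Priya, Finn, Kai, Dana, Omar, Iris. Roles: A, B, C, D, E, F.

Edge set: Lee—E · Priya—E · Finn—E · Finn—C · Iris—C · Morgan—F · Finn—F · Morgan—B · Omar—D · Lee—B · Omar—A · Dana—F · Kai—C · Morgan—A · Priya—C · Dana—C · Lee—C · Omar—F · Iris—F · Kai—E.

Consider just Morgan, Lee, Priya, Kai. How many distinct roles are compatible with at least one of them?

5

The union of neighbours of {Morgan, Lee, Priya, Kai} is {A, B, C, E, F}, which has 5 elements.
Since |N(S)| = 5 ≥ |S| = 4, Hall's condition holds for this subset.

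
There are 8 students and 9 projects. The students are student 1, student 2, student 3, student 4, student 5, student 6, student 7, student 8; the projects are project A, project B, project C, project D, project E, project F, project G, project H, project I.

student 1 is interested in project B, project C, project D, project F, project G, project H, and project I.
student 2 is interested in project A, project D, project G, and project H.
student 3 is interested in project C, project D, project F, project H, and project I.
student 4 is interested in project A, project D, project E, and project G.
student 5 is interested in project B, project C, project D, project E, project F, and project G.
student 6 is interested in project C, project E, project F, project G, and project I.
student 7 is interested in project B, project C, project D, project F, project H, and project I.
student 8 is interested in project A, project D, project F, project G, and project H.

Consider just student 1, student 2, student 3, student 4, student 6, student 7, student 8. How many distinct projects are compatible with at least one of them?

The union of neighbours of {student 1, student 2, student 3, student 4, student 6, student 7, student 8} is {project A, project B, project C, project D, project E, project F, project G, project H, project I}, which has 9 elements.
Since |N(S)| = 9 ≥ |S| = 7, Hall's condition holds for this subset.

9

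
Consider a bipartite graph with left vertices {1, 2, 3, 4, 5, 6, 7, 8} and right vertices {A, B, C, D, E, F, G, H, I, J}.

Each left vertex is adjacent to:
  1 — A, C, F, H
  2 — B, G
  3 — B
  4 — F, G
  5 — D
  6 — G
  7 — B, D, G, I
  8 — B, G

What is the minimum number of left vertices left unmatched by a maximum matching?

A valid assignment of size 6: 1-C, 2-G, 3-B, 4-F, 5-D, 7-I.
The set {2, 3, 6, 8} has only 2 neighbours ({B, G}), so by Hall's theorem at most 6 of the 8 left vertices can be matched.
That matches 6 of the 8, leaving 2 unmatched; no matching can do better.

2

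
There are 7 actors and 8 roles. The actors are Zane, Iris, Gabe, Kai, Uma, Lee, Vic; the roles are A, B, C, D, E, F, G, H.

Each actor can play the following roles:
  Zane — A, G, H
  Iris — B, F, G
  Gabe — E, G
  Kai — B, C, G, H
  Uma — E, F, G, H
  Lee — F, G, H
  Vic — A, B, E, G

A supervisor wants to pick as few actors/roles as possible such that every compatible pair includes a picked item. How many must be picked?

{Zane, Iris, Gabe, Kai, Uma, Lee, Vic} is a vertex cover of size 7: every edge has an endpoint in this set.
No smaller cover exists because Zane–A, Iris–F, Gabe–E, Kai–C, Uma–H, Lee–G, Vic–B is a matching of size 7, and a cover must include an endpoint of each of these disjoint edges (König's theorem).

7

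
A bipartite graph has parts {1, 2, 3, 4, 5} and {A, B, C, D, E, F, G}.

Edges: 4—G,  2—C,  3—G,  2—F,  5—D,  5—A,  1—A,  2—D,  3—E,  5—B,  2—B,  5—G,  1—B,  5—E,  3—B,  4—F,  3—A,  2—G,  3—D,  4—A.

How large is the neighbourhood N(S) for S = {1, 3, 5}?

5

The union of neighbours of {1, 3, 5} is {A, B, D, E, G}, which has 5 elements.
Since |N(S)| = 5 ≥ |S| = 3, Hall's condition holds for this subset.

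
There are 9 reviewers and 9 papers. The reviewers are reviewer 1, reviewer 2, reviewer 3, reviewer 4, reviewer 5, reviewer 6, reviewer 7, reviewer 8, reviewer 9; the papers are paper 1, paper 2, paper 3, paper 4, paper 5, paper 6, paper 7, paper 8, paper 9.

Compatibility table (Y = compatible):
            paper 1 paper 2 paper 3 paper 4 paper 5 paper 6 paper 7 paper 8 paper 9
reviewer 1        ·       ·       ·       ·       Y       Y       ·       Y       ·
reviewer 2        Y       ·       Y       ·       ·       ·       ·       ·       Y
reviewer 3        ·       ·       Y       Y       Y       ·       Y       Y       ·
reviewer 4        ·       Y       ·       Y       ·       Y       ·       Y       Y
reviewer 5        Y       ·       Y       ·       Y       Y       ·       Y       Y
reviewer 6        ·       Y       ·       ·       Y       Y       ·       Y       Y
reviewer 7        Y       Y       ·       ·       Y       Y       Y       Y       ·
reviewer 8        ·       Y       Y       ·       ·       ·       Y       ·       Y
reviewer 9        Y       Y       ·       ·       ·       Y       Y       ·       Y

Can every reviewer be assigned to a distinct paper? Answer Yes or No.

Yes

For example, pair reviewer 1→paper 5, reviewer 2→paper 1, reviewer 3→paper 4, reviewer 4→paper 8, reviewer 5→paper 3, reviewer 6→paper 9, reviewer 7→paper 6, reviewer 8→paper 7, reviewer 9→paper 2.
All 9 reviewers are covered.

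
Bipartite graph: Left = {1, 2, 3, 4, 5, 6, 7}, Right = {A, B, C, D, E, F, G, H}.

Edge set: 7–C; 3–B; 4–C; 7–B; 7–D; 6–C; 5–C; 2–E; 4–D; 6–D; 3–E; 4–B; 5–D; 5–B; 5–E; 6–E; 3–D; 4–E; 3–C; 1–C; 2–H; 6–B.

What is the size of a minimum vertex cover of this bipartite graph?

5

The 5 edges 1–C, 2–H, 3–D, 4–E, 5–B form a matching, so any vertex cover needs at least 5 vertices (one per matched edge).
Conversely {2, B, C, D, E} meets every edge and has exactly 5 vertices, so 5 is optimal.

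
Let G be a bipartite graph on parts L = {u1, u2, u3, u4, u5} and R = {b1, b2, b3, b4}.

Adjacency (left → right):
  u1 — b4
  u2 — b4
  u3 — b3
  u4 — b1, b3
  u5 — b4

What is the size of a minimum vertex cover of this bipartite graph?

3

{u3, u4, b4} is a vertex cover of size 3: every edge has an endpoint in this set.
No smaller cover exists because u1–b4, u3–b3, u4–b1 is a matching of size 3, and a cover must include an endpoint of each of these disjoint edges (König's theorem).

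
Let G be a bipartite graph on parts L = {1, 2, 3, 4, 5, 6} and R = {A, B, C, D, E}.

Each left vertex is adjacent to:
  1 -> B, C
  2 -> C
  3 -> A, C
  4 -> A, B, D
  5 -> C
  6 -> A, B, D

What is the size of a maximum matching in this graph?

One maximum matching: 1–B, 2–C, 3–A, 4–D.
The set {1, 2, 3, 4, 5, 6} has only 4 neighbours ({A, B, C, D}), so by Hall's theorem at most 4 of the 6 left vertices can be matched.

4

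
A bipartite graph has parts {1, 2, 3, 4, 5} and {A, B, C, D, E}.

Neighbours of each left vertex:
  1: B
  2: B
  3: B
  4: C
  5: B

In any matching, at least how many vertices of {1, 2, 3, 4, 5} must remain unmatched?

3

One maximum matching: 1→B, 4→C.
The set {1, 2, 3, 5} has only 1 neighbour ({B}), so by Hall's theorem at most 2 of the 5 left vertices can be matched.
That matches 2 of the 5, leaving 3 unmatched; no matching can do better.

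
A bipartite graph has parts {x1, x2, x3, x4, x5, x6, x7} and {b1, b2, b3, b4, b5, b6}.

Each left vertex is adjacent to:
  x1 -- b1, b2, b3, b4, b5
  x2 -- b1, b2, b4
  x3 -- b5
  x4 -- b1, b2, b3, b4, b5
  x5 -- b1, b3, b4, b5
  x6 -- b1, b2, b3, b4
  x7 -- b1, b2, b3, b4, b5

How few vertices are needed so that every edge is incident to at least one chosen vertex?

A maximum matching has 5 edges (e.g. x1–b4, x2–b2, x3–b5, x4–b1, x5–b3).
By König's theorem the minimum vertex cover has the same size. One such cover is {b1, b2, b3, b4, b5}.

5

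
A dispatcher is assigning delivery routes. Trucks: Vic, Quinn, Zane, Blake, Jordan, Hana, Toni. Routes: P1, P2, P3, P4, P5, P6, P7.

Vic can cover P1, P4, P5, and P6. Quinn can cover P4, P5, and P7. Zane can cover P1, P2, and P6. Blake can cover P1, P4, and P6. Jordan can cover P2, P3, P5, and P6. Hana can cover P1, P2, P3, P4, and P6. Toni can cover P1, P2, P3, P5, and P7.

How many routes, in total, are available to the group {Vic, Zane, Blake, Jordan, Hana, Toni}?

7

The union of neighbours of {Vic, Zane, Blake, Jordan, Hana, Toni} is {P1, P2, P3, P4, P5, P6, P7}, which has 7 elements.
Since |N(S)| = 7 ≥ |S| = 6, Hall's condition holds for this subset.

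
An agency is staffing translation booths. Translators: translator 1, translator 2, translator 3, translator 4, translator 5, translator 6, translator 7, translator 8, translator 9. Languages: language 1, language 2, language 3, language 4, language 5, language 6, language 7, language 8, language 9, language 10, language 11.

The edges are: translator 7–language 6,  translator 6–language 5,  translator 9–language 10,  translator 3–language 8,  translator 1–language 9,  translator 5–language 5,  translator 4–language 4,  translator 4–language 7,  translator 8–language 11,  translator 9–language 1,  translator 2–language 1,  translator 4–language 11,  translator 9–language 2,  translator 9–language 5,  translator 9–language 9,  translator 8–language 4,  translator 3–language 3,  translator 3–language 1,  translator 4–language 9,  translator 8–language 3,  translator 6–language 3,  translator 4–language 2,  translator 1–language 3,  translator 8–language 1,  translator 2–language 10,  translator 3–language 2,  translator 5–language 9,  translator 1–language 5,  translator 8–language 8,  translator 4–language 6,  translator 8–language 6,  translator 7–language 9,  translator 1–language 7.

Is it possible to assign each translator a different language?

Yes

For example, pair translator 1-language 9, translator 2-language 10, translator 3-language 8, translator 4-language 7, translator 5-language 5, translator 6-language 3, translator 7-language 6, translator 8-language 11, translator 9-language 2.
Every translator is matched, so this matching saturates all of them.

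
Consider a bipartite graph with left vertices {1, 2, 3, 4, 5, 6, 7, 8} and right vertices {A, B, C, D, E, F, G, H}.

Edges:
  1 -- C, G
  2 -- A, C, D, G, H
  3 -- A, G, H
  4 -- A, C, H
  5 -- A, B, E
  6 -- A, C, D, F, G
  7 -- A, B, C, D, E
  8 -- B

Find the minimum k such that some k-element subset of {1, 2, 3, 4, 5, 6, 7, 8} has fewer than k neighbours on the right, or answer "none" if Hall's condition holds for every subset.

none

A matching saturating every left vertex exists, for instance 1→C, 2→D, 3→G, 4→H, 5→E, 6→F, 7→A, 8→B.
By Hall's marriage theorem, this means |N(S)| ≥ |S| for every subset S, so no violating subset exists.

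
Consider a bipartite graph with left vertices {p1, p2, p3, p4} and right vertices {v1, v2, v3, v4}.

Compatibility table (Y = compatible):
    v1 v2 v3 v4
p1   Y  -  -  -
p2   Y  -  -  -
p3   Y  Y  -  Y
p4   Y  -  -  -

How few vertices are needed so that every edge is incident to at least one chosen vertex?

2

The 2 edges p1–v1, p3–v2 form a matching, so any vertex cover needs at least 2 vertices (one per matched edge).
Conversely {p3, v1} meets every edge and has exactly 2 vertices, so 2 is optimal.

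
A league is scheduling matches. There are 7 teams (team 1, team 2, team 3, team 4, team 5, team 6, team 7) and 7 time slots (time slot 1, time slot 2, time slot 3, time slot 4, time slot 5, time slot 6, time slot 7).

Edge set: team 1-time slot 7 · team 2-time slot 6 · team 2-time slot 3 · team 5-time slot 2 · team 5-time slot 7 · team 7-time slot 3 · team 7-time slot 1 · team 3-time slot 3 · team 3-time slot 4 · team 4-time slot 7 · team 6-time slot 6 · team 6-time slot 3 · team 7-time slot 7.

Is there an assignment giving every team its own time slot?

The set {team 1, team 4} has only 1 neighbour ({time slot 7}), so by Hall's theorem at most 6 of the 7 teams can be matched.
Hence no matching covers every team.

No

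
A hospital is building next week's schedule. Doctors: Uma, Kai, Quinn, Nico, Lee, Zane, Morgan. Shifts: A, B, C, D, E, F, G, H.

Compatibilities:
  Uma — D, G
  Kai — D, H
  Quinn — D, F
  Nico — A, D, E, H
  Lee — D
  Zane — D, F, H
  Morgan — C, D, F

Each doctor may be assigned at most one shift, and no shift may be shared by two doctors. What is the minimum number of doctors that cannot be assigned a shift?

1

For example, pair Uma–G, Kai–H, Quinn–F, Nico–E, Lee–D, Morgan–C.
The set {Kai, Quinn, Lee, Zane} has only 3 neighbours ({D, F, H}), so by Hall's theorem at most 6 of the 7 doctors can be matched.
That matches 6 of the 7, leaving 1 unmatched; no matching can do better.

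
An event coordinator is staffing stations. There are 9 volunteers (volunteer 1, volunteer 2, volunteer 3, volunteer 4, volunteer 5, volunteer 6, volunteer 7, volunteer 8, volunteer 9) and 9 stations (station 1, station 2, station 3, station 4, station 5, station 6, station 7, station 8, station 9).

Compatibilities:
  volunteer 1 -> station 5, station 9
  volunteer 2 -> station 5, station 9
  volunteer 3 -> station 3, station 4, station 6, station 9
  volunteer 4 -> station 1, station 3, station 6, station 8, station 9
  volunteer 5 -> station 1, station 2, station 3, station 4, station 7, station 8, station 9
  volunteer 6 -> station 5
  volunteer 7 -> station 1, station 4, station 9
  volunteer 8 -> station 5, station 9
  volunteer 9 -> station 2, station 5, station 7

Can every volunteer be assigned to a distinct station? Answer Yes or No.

The set {volunteer 1, volunteer 2, volunteer 6, volunteer 8} has only 2 neighbours ({station 5, station 9}), so by Hall's theorem at most 7 of the 9 volunteers can be matched.
Hence no matching covers every volunteer.

No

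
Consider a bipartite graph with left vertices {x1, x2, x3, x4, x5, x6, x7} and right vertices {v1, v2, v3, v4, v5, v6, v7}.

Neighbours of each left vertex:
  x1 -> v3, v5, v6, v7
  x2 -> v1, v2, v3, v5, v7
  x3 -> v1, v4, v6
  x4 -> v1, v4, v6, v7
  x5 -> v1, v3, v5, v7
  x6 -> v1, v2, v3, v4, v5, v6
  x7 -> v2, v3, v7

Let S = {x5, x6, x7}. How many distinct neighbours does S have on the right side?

7

The union of neighbours of {x5, x6, x7} is {v1, v2, v3, v4, v5, v6, v7}, which has 7 elements.
Since |N(S)| = 7 ≥ |S| = 3, Hall's condition holds for this subset.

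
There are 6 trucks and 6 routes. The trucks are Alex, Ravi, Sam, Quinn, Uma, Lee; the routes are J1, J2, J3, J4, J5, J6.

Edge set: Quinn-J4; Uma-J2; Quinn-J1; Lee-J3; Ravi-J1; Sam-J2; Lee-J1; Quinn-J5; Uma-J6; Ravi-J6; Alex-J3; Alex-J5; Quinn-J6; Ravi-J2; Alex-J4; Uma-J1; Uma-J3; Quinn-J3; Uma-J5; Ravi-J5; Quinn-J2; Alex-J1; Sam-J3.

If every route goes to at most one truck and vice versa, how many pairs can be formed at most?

6

For example, pair Alex→J4, Ravi→J5, Sam→J2, Quinn→J6, Uma→J1, Lee→J3.
All 6 trucks are matched, so no larger matching exists.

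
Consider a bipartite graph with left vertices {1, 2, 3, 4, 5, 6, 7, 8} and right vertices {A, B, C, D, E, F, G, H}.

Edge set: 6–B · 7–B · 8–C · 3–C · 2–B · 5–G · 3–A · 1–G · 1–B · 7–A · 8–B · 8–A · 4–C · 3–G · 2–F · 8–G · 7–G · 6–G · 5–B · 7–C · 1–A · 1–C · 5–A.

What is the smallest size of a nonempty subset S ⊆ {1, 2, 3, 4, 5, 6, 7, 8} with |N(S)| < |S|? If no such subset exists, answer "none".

5

Take S = {1, 3, 4, 5, 6}. Its neighbourhood is {A, B, C, G}, so |N(S)| = 4 < |S| = 5.
Every subset of size less than 5 has at least as many neighbours as members, so 5 is the minimum.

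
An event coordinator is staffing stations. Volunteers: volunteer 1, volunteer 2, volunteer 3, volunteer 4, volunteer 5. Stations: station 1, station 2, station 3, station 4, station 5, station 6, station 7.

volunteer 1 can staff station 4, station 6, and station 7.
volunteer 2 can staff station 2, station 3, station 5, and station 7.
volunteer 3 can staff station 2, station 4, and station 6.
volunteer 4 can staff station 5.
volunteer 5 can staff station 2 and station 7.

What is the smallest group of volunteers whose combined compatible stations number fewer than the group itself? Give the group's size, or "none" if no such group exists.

none

A matching saturating every volunteer exists, for instance volunteer 1→station 7, volunteer 2→station 3, volunteer 3→station 4, volunteer 4→station 5, volunteer 5→station 2.
By Hall's marriage theorem, this means |N(S)| ≥ |S| for every subset S, so no violating subset exists.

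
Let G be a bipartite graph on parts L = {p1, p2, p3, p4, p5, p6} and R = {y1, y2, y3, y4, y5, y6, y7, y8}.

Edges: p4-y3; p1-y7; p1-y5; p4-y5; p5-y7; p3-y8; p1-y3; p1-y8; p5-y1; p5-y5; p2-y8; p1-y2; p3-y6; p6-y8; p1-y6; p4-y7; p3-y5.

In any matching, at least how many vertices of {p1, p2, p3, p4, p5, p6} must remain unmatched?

One maximum matching: p1→y7, p2→y8, p3→y6, p4→y3, p5→y1.
The set {p2, p6} has only 1 neighbour ({y8}), so by Hall's theorem at most 5 of the 6 left vertices can be matched.
That matches 5 of the 6, leaving 1 unmatched; no matching can do better.

1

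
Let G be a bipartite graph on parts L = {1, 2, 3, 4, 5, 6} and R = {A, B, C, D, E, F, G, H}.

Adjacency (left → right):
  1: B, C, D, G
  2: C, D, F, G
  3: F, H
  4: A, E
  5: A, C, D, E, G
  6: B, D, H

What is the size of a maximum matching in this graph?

6

One maximum matching: 1→G, 2→C, 3→F, 4→E, 5→A, 6→B.
This saturates every left vertex, so 6 is the maximum.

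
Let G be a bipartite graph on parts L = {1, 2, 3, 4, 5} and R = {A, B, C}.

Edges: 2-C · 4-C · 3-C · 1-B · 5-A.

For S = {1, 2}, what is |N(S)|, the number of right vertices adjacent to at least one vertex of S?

The union of neighbours of {1, 2} is {B, C}, which has 2 elements.
Since |N(S)| = 2 ≥ |S| = 2, Hall's condition holds for this subset.

2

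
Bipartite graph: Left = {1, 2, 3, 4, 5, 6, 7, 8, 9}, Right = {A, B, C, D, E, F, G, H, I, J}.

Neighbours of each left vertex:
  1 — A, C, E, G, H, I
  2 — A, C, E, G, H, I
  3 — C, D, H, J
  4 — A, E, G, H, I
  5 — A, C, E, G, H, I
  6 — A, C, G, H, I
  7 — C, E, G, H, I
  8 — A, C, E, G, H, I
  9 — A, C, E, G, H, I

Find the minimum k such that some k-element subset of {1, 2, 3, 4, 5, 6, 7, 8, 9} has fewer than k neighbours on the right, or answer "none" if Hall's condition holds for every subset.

7

Take S = {1, 2, 4, 5, 6, 7, 8}. Its neighbourhood is {A, C, E, G, H, I}, so |N(S)| = 6 < |S| = 7.
Every subset of size less than 7 has at least as many neighbours as members, so 7 is the minimum.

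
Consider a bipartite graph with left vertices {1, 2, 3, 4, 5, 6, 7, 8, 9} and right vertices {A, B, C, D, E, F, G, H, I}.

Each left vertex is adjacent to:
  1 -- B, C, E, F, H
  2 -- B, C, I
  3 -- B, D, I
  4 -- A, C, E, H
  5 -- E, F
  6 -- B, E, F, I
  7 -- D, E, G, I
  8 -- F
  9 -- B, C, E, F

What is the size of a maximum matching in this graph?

A valid assignment of size 9: 1-H, 2-C, 3-D, 4-A, 5-E, 6-I, 7-G, 8-F, 9-B.
All 9 left vertices are matched, so no larger matching exists.

9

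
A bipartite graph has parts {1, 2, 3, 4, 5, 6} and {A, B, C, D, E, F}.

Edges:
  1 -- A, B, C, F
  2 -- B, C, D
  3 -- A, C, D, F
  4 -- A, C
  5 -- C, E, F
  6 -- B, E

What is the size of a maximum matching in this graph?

One maximum matching: 1–F, 2–C, 3–D, 4–A, 5–E, 6–B.
This saturates every left vertex, so 6 is the maximum.

6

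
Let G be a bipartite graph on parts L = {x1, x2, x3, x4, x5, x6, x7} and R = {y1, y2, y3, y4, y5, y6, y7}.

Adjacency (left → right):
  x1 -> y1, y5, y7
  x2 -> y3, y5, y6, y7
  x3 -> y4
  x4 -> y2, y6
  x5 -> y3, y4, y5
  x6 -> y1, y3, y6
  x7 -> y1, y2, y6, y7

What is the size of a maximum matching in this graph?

For example, pair x1-y1, x2-y6, x3-y4, x4-y2, x5-y5, x6-y3, x7-y7.
All 7 left vertices are matched, so no larger matching exists.

7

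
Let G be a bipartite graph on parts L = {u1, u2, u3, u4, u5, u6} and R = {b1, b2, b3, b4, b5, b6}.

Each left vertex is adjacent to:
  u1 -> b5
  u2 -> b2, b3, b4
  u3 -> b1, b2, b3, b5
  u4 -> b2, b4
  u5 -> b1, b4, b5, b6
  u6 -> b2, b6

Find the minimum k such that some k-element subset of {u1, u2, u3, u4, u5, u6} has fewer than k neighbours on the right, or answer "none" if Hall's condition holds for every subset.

A matching saturating every left vertex exists, for instance u1→b5, u2→b3, u3→b1, u4→b2, u5→b4, u6→b6.
By Hall's marriage theorem, this means |N(S)| ≥ |S| for every subset S, so no violating subset exists.

none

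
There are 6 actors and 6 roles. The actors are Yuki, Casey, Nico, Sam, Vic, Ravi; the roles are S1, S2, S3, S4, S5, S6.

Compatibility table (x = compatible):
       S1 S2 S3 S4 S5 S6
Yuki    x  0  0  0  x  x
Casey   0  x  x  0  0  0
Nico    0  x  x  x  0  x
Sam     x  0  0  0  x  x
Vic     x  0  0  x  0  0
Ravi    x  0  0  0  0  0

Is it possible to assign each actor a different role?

Yes

A valid assignment of size 6: Yuki→S6, Casey→S3, Nico→S2, Sam→S5, Vic→S4, Ravi→S1.
All 6 actors are covered.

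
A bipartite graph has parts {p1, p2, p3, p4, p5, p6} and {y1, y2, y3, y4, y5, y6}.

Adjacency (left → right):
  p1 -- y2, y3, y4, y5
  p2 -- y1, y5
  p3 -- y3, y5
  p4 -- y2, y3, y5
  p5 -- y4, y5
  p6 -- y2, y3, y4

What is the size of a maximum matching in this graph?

5

A valid assignment of size 5: p1-y2, p2-y1, p3-y5, p4-y3, p5-y4.
The set {p1, p3, p4, p5, p6} has only 4 neighbours ({y2, y3, y4, y5}), so by Hall's theorem at most 5 of the 6 left vertices can be matched.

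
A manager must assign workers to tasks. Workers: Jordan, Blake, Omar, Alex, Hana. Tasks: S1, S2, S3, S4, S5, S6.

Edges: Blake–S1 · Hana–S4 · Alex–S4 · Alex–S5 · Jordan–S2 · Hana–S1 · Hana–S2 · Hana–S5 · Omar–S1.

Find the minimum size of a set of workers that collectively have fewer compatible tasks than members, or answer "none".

Take S = {Blake, Omar}. Its neighbourhood is {S1}, so |N(S)| = 1 < |S| = 2.
No single vertex violates Hall's condition since each has at least one neighbour, so 2 is the minimum.

2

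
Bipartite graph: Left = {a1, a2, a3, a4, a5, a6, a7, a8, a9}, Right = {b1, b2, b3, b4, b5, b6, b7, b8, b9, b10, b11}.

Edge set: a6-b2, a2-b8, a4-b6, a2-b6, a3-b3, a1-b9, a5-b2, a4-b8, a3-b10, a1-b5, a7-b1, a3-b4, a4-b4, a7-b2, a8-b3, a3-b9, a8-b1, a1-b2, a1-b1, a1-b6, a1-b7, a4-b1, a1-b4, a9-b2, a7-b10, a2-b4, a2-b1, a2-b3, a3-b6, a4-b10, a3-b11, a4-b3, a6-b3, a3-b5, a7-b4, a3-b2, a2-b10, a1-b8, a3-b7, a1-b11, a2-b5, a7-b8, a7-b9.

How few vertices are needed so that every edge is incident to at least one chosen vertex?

8

The 8 edges a1–b11, a2–b5, a3–b7, a4–b8, a5–b2, a6–b3, a7–b4, a8–b1 form a matching, so any vertex cover needs at least 8 vertices (one per matched edge).
Conversely {a1, a2, a3, a4, a6, a7, a8, b2} meets every edge and has exactly 8 vertices, so 8 is optimal.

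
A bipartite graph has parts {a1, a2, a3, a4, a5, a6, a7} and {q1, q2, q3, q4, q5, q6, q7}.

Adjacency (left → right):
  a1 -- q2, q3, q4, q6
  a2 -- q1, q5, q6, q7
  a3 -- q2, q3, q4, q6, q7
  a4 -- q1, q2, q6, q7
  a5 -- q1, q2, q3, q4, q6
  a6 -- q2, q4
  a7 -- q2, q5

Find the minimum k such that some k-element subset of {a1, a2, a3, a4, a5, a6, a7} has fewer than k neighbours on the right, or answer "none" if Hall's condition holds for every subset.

A matching saturating every left vertex exists, for instance a1→q3, a2→q5, a3→q7, a4→q1, a5→q6, a6→q4, a7→q2.
By Hall's marriage theorem, this means |N(S)| ≥ |S| for every subset S, so no violating subset exists.

none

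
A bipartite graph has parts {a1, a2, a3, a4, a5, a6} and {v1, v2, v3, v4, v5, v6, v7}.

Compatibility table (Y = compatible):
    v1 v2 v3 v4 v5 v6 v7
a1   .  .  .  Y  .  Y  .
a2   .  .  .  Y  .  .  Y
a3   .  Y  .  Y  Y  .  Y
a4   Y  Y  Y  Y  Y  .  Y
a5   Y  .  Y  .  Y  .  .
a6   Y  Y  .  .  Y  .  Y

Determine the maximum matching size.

For example, pair a1→v6, a2→v4, a3→v7, a4→v3, a5→v1, a6→v2.
This saturates every left vertex, so 6 is the maximum.

6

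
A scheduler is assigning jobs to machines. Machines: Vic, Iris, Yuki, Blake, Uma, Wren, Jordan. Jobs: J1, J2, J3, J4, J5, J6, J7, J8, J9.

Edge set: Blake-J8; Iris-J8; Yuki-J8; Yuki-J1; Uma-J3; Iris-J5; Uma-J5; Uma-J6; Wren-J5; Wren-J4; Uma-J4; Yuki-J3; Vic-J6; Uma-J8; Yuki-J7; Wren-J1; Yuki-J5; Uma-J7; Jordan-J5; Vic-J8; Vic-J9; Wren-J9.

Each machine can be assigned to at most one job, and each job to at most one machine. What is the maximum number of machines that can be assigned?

A valid assignment of size 6: Vic–J6, Iris–J5, Yuki–J1, Blake–J8, Uma–J7, Wren–J9.
The set {Iris, Blake, Jordan} has only 2 neighbours ({J5, J8}), so by Hall's theorem at most 6 of the 7 machines can be matched.

6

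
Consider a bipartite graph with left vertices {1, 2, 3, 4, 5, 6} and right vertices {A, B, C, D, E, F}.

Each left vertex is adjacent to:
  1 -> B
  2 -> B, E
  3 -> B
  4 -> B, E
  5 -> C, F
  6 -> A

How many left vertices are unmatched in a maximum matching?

One maximum matching: 1→B, 2→E, 5→F, 6→A.
The set {1, 2, 3, 4} has only 2 neighbours ({B, E}), so by Hall's theorem at most 4 of the 6 left vertices can be matched.
That matches 4 of the 6, leaving 2 unmatched; no matching can do better.

2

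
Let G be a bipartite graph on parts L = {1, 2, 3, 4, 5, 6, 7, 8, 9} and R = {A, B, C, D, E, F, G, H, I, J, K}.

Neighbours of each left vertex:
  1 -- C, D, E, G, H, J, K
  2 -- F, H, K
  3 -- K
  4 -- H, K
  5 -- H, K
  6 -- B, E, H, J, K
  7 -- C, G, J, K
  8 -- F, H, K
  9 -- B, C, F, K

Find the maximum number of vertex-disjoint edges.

A valid assignment of size 7: 1–G, 2–F, 3–K, 4–H, 6–E, 7–J, 9–B.
The set {2, 3, 4, 5, 8} has only 3 neighbours ({F, H, K}), so by Hall's theorem at most 7 of the 9 left vertices can be matched.

7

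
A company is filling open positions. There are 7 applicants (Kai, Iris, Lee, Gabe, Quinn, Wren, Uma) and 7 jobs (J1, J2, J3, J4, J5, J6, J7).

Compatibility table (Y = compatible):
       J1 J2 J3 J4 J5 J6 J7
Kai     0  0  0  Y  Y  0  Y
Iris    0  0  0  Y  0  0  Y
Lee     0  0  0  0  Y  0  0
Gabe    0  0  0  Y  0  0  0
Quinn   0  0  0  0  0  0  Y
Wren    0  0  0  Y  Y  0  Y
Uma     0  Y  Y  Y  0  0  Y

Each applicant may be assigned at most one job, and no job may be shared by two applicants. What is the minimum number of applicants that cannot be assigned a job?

For example, pair Kai→J7, Iris→J4, Lee→J5, Uma→J3.
The set {Kai, Iris, Lee, Gabe, Quinn, Wren} has only 3 neighbours ({J4, J5, J7}), so by Hall's theorem at most 4 of the 7 applicants can be matched.
That matches 4 of the 7, leaving 3 unmatched; no matching can do better.

3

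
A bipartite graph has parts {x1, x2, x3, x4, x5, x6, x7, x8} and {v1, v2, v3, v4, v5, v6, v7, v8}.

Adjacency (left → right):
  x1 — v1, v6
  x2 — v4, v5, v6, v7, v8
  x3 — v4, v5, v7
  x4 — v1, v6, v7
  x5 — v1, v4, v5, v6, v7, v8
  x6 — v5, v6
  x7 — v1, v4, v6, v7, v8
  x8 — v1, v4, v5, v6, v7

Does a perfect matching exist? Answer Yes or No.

No

The set {x1, x2, x3, x4, x5, x6, x7, x8} has only 6 neighbours ({v1, v4, v5, v6, v7, v8}), so by Hall's theorem at most 6 of the 8 left vertices can be matched.
Hence no matching covers every left vertex.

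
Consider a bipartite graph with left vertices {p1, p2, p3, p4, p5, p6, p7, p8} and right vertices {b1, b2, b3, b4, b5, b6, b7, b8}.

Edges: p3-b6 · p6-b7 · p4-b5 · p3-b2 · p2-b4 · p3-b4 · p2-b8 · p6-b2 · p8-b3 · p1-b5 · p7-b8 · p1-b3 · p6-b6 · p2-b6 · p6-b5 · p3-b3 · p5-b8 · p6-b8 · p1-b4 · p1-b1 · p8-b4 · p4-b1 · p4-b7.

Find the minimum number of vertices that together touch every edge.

7

A maximum matching has 7 edges (e.g. p1–b5, p2–b4, p3–b6, p4–b7, p5–b8, p6–b2, p8–b3).
By König's theorem the minimum vertex cover has the same size. One such cover is {p1, p2, p3, p4, p6, p8, b8}.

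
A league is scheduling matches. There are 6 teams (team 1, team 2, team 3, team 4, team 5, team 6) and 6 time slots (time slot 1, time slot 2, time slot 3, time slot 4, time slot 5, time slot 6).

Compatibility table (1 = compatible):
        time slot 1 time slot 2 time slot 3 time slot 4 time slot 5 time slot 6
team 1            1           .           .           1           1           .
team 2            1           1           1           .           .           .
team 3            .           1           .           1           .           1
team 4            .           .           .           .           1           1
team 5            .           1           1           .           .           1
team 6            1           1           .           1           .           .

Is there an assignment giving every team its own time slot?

Yes

For example, pair team 1-time slot 5, team 2-time slot 1, team 3-time slot 2, team 4-time slot 6, team 5-time slot 3, team 6-time slot 4.
All 6 teams are covered.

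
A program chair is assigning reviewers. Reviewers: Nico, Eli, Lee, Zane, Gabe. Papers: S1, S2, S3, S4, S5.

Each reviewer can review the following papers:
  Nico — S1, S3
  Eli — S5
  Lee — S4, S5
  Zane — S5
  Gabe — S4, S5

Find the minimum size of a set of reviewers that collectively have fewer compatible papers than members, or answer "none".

2

Take S = {Eli, Zane}. Its neighbourhood is {S5}, so |N(S)| = 1 < |S| = 2.
No single vertex violates Hall's condition since each has at least one neighbour, so 2 is the minimum.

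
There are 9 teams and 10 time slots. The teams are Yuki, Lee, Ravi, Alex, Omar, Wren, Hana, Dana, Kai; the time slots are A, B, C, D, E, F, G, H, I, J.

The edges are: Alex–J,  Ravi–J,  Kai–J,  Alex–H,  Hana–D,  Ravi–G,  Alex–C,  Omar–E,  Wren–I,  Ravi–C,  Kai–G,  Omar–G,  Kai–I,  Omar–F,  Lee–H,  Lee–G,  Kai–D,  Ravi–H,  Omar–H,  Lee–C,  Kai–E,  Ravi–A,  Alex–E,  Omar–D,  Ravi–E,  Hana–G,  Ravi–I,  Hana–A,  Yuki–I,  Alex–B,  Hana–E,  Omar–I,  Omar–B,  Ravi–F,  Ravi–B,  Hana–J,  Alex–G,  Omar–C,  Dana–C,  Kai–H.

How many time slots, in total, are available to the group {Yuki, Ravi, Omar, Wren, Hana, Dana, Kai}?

The union of neighbours of {Yuki, Ravi, Omar, Wren, Hana, Dana, Kai} is {A, B, C, D, E, F, G, H, I, J}, which has 10 elements.
Since |N(S)| = 10 ≥ |S| = 7, Hall's condition holds for this subset.

10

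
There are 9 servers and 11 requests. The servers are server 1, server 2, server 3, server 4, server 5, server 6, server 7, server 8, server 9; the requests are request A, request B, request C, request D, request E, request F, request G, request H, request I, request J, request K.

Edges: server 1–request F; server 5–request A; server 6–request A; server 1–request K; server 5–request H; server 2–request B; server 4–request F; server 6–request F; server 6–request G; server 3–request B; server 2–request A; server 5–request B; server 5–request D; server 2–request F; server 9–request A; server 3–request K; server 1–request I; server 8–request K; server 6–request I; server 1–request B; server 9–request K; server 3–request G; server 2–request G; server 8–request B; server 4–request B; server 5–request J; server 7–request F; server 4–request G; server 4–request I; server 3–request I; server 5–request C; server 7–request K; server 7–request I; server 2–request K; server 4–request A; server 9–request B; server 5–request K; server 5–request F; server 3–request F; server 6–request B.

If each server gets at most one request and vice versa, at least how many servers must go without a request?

2

One maximum matching: server 1→request B, server 2→request A, server 3→request K, server 4→request I, server 5→request H, server 6→request G, server 7→request F.
The set {server 1, server 2, server 3, server 4, server 6, server 7, server 8, server 9} has only 6 neighbours ({request A, request B, request F, request G, request I, request K}), so by Hall's theorem at most 7 of the 9 servers can be matched.
That matches 7 of the 9, leaving 2 unmatched; no matching can do better.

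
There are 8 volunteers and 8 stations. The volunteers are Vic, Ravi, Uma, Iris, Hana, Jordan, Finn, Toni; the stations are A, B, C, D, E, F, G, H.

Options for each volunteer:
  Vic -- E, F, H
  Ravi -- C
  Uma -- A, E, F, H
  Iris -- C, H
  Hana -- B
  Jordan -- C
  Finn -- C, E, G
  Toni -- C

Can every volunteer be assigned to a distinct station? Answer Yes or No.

No

The set {Ravi, Jordan, Toni} has only 1 neighbour ({C}), so by Hall's theorem at most 6 of the 8 volunteers can be matched.
Hence no matching covers every volunteer.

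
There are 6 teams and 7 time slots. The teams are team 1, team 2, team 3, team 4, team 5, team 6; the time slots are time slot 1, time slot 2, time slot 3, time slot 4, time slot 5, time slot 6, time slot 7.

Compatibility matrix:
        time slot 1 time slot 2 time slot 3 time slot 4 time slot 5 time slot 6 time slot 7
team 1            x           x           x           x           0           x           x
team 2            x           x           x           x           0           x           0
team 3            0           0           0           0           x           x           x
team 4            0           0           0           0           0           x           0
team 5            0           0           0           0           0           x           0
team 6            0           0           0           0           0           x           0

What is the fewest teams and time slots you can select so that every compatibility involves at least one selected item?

The 4 edges team 1–time slot 4, team 2–time slot 3, team 3–time slot 7, team 4–time slot 6 form a matching, so any vertex cover needs at least 4 vertices (one per matched edge).
Conversely {team 1, team 2, team 3, time slot 6} meets every edge and has exactly 4 vertices, so 4 is optimal.

4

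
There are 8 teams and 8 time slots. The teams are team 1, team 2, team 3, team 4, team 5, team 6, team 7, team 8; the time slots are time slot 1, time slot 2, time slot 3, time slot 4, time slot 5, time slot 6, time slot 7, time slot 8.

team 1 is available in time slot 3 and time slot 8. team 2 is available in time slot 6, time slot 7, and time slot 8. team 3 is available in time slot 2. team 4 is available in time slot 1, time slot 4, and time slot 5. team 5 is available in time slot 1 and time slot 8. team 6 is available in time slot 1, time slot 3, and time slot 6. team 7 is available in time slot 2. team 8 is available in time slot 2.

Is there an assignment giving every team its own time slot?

The set {team 3, team 7, team 8} has only 1 neighbour ({time slot 2}), so by Hall's theorem at most 6 of the 8 teams can be matched.
Hence no matching covers every team.

No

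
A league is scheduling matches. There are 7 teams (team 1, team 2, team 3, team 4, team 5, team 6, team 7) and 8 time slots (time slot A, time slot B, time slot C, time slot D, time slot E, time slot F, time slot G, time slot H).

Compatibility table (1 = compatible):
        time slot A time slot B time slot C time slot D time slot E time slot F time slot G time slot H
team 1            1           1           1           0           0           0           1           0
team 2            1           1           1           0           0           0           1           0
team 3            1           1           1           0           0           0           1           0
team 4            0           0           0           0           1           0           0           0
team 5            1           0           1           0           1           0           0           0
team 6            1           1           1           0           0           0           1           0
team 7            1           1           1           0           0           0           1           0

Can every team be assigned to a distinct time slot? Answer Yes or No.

No

The set {team 1, team 2, team 3, team 4, team 5, team 6, team 7} has only 5 neighbours ({time slot A, time slot B, time slot C, time slot E, time slot G}), so by Hall's theorem at most 5 of the 7 teams can be matched.
Hence no matching covers every team.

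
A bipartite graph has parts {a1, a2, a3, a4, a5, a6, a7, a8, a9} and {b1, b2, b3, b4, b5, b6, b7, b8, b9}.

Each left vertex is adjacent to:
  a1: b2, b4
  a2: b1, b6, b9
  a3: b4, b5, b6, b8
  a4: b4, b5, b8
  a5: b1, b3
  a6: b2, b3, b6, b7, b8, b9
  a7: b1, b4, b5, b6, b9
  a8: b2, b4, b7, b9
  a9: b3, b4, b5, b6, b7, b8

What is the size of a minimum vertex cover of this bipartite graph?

{a1, a2, a3, a4, a5, a6, a7, a8, a9} is a vertex cover of size 9: every edge has an endpoint in this set.
No smaller cover exists because a1–b2, a2–b9, a3–b8, a4–b5, a5–b3, a6–b6, a7–b1, a8–b4, a9–b7 is a matching of size 9, and a cover must include an endpoint of each of these disjoint edges (König's theorem).

9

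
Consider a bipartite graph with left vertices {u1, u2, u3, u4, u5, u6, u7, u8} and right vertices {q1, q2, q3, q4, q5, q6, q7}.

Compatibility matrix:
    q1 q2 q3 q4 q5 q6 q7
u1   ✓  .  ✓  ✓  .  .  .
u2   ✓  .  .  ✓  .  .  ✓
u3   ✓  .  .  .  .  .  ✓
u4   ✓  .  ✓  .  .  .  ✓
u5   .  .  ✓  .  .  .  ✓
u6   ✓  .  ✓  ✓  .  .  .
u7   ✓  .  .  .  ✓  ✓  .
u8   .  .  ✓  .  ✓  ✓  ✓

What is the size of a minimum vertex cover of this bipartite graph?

The 6 edges u1–q3, u2–q4, u3–q1, u4–q7, u7–q5, u8–q6 form a matching, so any vertex cover needs at least 6 vertices (one per matched edge).
Conversely {u7, u8, q1, q3, q4, q7} meets every edge and has exactly 6 vertices, so 6 is optimal.

6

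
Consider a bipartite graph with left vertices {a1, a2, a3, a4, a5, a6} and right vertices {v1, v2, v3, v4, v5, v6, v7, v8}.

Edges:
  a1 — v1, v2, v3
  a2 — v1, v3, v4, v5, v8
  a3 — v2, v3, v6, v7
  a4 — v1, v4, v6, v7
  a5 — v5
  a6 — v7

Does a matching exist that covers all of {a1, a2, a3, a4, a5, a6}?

Yes

For example, pair a1→v1, a2→v3, a3→v2, a4→v6, a5→v5, a6→v7.
Every left vertex is matched, so this matching saturates all of them.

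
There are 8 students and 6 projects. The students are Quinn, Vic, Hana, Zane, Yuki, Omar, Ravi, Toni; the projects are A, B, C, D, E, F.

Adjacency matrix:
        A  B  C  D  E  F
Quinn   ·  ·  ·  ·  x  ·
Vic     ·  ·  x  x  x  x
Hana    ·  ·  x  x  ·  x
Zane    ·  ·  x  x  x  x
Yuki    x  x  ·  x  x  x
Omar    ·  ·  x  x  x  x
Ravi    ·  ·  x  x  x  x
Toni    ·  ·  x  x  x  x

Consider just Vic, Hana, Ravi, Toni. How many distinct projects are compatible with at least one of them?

The union of neighbours of {Vic, Hana, Ravi, Toni} is {C, D, E, F}, which has 4 elements.
Since |N(S)| = 4 ≥ |S| = 4, Hall's condition holds for this subset.

4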